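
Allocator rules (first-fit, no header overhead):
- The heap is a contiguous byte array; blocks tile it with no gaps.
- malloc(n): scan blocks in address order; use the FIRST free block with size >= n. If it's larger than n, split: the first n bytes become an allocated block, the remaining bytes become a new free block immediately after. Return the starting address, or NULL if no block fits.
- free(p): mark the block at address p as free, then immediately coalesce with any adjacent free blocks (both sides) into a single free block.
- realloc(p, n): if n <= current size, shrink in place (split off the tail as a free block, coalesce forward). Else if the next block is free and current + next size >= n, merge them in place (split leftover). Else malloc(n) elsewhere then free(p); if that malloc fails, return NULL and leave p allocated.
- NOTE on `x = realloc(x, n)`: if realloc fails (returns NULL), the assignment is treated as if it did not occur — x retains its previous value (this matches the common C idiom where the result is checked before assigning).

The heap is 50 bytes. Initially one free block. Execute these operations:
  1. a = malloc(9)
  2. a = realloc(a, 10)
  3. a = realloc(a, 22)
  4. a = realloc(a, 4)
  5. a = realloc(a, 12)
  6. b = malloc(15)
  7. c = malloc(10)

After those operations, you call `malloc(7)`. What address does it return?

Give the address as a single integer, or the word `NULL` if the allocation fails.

Answer: 37

Derivation:
Op 1: a = malloc(9) -> a = 0; heap: [0-8 ALLOC][9-49 FREE]
Op 2: a = realloc(a, 10) -> a = 0; heap: [0-9 ALLOC][10-49 FREE]
Op 3: a = realloc(a, 22) -> a = 0; heap: [0-21 ALLOC][22-49 FREE]
Op 4: a = realloc(a, 4) -> a = 0; heap: [0-3 ALLOC][4-49 FREE]
Op 5: a = realloc(a, 12) -> a = 0; heap: [0-11 ALLOC][12-49 FREE]
Op 6: b = malloc(15) -> b = 12; heap: [0-11 ALLOC][12-26 ALLOC][27-49 FREE]
Op 7: c = malloc(10) -> c = 27; heap: [0-11 ALLOC][12-26 ALLOC][27-36 ALLOC][37-49 FREE]
malloc(7): first-fit scan over [0-11 ALLOC][12-26 ALLOC][27-36 ALLOC][37-49 FREE] -> 37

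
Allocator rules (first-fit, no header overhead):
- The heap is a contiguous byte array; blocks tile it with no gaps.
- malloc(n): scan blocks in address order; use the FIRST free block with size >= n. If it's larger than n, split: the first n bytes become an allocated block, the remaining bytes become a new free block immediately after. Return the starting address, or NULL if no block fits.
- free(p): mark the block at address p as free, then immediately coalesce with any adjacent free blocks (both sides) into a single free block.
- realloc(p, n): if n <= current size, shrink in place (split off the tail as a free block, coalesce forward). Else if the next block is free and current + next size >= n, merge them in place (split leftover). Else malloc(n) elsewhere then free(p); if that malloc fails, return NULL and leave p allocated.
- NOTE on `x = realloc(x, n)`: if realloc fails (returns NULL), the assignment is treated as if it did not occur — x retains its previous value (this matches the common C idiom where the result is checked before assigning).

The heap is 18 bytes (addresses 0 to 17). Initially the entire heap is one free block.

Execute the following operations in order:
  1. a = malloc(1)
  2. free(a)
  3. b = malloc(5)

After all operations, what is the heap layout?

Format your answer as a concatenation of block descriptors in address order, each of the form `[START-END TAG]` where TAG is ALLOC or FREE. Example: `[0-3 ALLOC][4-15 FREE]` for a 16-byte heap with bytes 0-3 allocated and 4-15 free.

Answer: [0-4 ALLOC][5-17 FREE]

Derivation:
Op 1: a = malloc(1) -> a = 0; heap: [0-0 ALLOC][1-17 FREE]
Op 2: free(a) -> (freed a); heap: [0-17 FREE]
Op 3: b = malloc(5) -> b = 0; heap: [0-4 ALLOC][5-17 FREE]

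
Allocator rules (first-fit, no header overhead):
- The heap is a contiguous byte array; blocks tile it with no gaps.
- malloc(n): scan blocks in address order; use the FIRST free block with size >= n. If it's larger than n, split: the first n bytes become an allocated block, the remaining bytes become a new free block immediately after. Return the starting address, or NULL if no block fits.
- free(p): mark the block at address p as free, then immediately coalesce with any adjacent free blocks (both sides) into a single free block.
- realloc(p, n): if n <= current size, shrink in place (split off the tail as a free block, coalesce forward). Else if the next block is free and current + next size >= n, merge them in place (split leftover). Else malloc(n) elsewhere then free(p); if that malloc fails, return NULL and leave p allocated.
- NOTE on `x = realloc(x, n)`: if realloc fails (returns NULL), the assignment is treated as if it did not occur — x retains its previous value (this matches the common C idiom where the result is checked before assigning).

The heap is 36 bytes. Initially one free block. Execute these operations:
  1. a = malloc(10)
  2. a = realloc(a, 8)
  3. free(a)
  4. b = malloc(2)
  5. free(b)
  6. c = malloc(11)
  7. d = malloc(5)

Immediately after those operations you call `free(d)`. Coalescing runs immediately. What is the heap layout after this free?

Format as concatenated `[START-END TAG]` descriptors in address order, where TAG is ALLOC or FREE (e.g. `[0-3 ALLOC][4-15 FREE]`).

Answer: [0-10 ALLOC][11-35 FREE]

Derivation:
Op 1: a = malloc(10) -> a = 0; heap: [0-9 ALLOC][10-35 FREE]
Op 2: a = realloc(a, 8) -> a = 0; heap: [0-7 ALLOC][8-35 FREE]
Op 3: free(a) -> (freed a); heap: [0-35 FREE]
Op 4: b = malloc(2) -> b = 0; heap: [0-1 ALLOC][2-35 FREE]
Op 5: free(b) -> (freed b); heap: [0-35 FREE]
Op 6: c = malloc(11) -> c = 0; heap: [0-10 ALLOC][11-35 FREE]
Op 7: d = malloc(5) -> d = 11; heap: [0-10 ALLOC][11-15 ALLOC][16-35 FREE]
free(d): d = 11 -> block [11-15 ALLOC]; mark free, coalesce with adjacent free neighbors -> [0-10 ALLOC][11-35 FREE]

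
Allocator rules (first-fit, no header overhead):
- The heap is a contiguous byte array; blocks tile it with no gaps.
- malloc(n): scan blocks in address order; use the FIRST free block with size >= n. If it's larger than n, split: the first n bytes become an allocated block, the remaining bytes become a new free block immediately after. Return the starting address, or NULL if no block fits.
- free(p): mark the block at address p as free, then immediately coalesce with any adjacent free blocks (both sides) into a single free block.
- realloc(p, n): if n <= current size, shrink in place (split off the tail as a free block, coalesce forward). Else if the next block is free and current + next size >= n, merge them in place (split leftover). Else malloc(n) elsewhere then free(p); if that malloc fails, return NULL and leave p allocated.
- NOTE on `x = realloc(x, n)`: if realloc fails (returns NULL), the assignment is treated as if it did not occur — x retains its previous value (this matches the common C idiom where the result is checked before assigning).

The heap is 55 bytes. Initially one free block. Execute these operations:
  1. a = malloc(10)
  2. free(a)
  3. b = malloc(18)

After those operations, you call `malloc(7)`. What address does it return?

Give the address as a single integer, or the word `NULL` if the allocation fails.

Answer: 18

Derivation:
Op 1: a = malloc(10) -> a = 0; heap: [0-9 ALLOC][10-54 FREE]
Op 2: free(a) -> (freed a); heap: [0-54 FREE]
Op 3: b = malloc(18) -> b = 0; heap: [0-17 ALLOC][18-54 FREE]
malloc(7): first-fit scan over [0-17 ALLOC][18-54 FREE] -> 18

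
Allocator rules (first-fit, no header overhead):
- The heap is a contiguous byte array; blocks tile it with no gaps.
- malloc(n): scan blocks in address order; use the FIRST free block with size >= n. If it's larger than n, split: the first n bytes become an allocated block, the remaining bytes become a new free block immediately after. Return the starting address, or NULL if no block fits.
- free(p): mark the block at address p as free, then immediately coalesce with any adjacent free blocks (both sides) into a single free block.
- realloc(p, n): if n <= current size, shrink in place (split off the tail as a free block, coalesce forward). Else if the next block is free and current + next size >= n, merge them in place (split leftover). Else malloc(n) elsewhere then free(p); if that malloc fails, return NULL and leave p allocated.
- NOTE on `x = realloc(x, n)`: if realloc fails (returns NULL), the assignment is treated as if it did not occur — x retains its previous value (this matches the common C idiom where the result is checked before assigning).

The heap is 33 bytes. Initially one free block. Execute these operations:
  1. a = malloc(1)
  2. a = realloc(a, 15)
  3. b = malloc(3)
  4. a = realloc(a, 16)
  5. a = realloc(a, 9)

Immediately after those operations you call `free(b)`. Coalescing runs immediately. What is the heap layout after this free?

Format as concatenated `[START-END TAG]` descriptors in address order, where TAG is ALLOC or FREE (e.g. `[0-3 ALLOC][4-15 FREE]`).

Op 1: a = malloc(1) -> a = 0; heap: [0-0 ALLOC][1-32 FREE]
Op 2: a = realloc(a, 15) -> a = 0; heap: [0-14 ALLOC][15-32 FREE]
Op 3: b = malloc(3) -> b = 15; heap: [0-14 ALLOC][15-17 ALLOC][18-32 FREE]
Op 4: a = realloc(a, 16) -> NULL (a unchanged); heap: [0-14 ALLOC][15-17 ALLOC][18-32 FREE]
Op 5: a = realloc(a, 9) -> a = 0; heap: [0-8 ALLOC][9-14 FREE][15-17 ALLOC][18-32 FREE]
free(b): b = 15 -> block [15-17 ALLOC]; mark free, coalesce with adjacent free neighbors -> [0-8 ALLOC][9-32 FREE]

Answer: [0-8 ALLOC][9-32 FREE]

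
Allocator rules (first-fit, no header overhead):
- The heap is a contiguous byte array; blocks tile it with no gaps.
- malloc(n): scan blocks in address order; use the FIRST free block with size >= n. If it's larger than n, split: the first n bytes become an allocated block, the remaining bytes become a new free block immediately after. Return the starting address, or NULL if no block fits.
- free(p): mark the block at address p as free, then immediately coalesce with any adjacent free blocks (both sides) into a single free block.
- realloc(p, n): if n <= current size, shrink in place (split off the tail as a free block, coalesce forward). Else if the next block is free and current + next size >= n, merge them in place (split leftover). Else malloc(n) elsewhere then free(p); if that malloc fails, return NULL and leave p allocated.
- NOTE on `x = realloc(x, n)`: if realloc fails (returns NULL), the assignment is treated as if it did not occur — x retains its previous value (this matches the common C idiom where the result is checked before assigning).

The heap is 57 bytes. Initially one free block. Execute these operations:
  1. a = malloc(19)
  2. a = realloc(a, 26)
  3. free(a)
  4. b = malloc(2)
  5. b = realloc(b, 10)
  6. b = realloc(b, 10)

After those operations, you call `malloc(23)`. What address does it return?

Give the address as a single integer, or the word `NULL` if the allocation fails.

Op 1: a = malloc(19) -> a = 0; heap: [0-18 ALLOC][19-56 FREE]
Op 2: a = realloc(a, 26) -> a = 0; heap: [0-25 ALLOC][26-56 FREE]
Op 3: free(a) -> (freed a); heap: [0-56 FREE]
Op 4: b = malloc(2) -> b = 0; heap: [0-1 ALLOC][2-56 FREE]
Op 5: b = realloc(b, 10) -> b = 0; heap: [0-9 ALLOC][10-56 FREE]
Op 6: b = realloc(b, 10) -> b = 0; heap: [0-9 ALLOC][10-56 FREE]
malloc(23): first-fit scan over [0-9 ALLOC][10-56 FREE] -> 10

Answer: 10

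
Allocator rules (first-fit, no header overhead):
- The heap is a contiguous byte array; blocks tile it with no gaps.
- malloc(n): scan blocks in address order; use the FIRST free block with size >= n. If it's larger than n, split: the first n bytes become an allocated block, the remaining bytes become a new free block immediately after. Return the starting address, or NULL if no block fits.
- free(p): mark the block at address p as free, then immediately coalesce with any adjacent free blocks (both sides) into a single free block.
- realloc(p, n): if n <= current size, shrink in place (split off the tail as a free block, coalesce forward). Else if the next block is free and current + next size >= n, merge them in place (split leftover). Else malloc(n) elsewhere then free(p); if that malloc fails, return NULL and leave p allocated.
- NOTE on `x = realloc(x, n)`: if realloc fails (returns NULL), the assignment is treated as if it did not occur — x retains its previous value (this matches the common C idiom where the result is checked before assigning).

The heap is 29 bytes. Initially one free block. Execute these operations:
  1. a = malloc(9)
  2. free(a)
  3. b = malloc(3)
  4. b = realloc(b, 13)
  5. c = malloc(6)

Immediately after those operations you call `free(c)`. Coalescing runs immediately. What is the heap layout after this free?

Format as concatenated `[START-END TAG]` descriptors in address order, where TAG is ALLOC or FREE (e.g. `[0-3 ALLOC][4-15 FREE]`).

Answer: [0-12 ALLOC][13-28 FREE]

Derivation:
Op 1: a = malloc(9) -> a = 0; heap: [0-8 ALLOC][9-28 FREE]
Op 2: free(a) -> (freed a); heap: [0-28 FREE]
Op 3: b = malloc(3) -> b = 0; heap: [0-2 ALLOC][3-28 FREE]
Op 4: b = realloc(b, 13) -> b = 0; heap: [0-12 ALLOC][13-28 FREE]
Op 5: c = malloc(6) -> c = 13; heap: [0-12 ALLOC][13-18 ALLOC][19-28 FREE]
free(c): c = 13 -> block [13-18 ALLOC]; mark free, coalesce with adjacent free neighbors -> [0-12 ALLOC][13-28 FREE]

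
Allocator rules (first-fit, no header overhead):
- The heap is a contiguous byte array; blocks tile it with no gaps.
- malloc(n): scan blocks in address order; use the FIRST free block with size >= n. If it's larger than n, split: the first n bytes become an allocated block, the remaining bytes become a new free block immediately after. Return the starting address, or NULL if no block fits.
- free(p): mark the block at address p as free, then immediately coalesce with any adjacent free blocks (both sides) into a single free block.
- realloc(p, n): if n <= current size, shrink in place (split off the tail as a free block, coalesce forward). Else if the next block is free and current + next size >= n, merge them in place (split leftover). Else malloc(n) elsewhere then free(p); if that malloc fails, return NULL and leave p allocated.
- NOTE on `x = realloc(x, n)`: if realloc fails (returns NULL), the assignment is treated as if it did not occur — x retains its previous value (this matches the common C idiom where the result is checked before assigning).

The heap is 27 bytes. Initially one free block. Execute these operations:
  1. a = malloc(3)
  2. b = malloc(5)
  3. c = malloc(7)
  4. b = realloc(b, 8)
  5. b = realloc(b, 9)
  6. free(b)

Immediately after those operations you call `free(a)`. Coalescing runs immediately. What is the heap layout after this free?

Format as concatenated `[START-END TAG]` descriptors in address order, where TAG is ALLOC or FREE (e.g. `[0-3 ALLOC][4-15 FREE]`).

Answer: [0-7 FREE][8-14 ALLOC][15-26 FREE]

Derivation:
Op 1: a = malloc(3) -> a = 0; heap: [0-2 ALLOC][3-26 FREE]
Op 2: b = malloc(5) -> b = 3; heap: [0-2 ALLOC][3-7 ALLOC][8-26 FREE]
Op 3: c = malloc(7) -> c = 8; heap: [0-2 ALLOC][3-7 ALLOC][8-14 ALLOC][15-26 FREE]
Op 4: b = realloc(b, 8) -> b = 15; heap: [0-2 ALLOC][3-7 FREE][8-14 ALLOC][15-22 ALLOC][23-26 FREE]
Op 5: b = realloc(b, 9) -> b = 15; heap: [0-2 ALLOC][3-7 FREE][8-14 ALLOC][15-23 ALLOC][24-26 FREE]
Op 6: free(b) -> (freed b); heap: [0-2 ALLOC][3-7 FREE][8-14 ALLOC][15-26 FREE]
free(a): a = 0 -> block [0-2 ALLOC]; mark free, coalesce with adjacent free neighbors -> [0-7 FREE][8-14 ALLOC][15-26 FREE]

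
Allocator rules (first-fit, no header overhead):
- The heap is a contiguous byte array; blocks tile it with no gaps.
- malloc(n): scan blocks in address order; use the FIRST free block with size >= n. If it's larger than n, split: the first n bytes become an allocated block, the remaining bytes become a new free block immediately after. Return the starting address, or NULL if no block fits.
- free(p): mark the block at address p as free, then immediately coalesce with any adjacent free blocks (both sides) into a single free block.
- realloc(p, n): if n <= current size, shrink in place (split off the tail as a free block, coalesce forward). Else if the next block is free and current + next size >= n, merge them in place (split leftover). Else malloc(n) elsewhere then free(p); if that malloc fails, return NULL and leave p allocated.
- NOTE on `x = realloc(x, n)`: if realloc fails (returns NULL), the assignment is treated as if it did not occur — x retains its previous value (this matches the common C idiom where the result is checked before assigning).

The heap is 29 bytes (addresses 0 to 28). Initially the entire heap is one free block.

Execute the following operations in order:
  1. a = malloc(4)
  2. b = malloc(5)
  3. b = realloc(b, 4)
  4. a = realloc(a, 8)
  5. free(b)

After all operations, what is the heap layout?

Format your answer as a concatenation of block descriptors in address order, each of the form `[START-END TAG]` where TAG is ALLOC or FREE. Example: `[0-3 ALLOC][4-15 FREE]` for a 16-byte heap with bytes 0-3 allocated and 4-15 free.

Op 1: a = malloc(4) -> a = 0; heap: [0-3 ALLOC][4-28 FREE]
Op 2: b = malloc(5) -> b = 4; heap: [0-3 ALLOC][4-8 ALLOC][9-28 FREE]
Op 3: b = realloc(b, 4) -> b = 4; heap: [0-3 ALLOC][4-7 ALLOC][8-28 FREE]
Op 4: a = realloc(a, 8) -> a = 8; heap: [0-3 FREE][4-7 ALLOC][8-15 ALLOC][16-28 FREE]
Op 5: free(b) -> (freed b); heap: [0-7 FREE][8-15 ALLOC][16-28 FREE]

Answer: [0-7 FREE][8-15 ALLOC][16-28 FREE]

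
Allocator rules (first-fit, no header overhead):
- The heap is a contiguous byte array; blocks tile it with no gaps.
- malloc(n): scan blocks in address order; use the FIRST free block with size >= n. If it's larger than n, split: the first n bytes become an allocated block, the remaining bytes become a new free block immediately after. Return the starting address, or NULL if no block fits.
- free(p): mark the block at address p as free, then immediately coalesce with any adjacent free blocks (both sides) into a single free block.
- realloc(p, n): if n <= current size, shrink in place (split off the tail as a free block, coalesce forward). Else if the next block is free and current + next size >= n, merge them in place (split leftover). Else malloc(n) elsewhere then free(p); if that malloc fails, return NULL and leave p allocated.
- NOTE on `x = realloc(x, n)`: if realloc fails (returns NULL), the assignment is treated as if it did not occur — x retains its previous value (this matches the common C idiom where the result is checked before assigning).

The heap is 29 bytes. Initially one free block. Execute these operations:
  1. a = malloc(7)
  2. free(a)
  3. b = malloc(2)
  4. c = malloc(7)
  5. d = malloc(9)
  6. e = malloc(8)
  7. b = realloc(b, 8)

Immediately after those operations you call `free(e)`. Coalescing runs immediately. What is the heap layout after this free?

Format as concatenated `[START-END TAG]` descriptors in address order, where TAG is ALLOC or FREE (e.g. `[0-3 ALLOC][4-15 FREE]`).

Op 1: a = malloc(7) -> a = 0; heap: [0-6 ALLOC][7-28 FREE]
Op 2: free(a) -> (freed a); heap: [0-28 FREE]
Op 3: b = malloc(2) -> b = 0; heap: [0-1 ALLOC][2-28 FREE]
Op 4: c = malloc(7) -> c = 2; heap: [0-1 ALLOC][2-8 ALLOC][9-28 FREE]
Op 5: d = malloc(9) -> d = 9; heap: [0-1 ALLOC][2-8 ALLOC][9-17 ALLOC][18-28 FREE]
Op 6: e = malloc(8) -> e = 18; heap: [0-1 ALLOC][2-8 ALLOC][9-17 ALLOC][18-25 ALLOC][26-28 FREE]
Op 7: b = realloc(b, 8) -> NULL (b unchanged); heap: [0-1 ALLOC][2-8 ALLOC][9-17 ALLOC][18-25 ALLOC][26-28 FREE]
free(e): e = 18 -> block [18-25 ALLOC]; mark free, coalesce with adjacent free neighbors -> [0-1 ALLOC][2-8 ALLOC][9-17 ALLOC][18-28 FREE]

Answer: [0-1 ALLOC][2-8 ALLOC][9-17 ALLOC][18-28 FREE]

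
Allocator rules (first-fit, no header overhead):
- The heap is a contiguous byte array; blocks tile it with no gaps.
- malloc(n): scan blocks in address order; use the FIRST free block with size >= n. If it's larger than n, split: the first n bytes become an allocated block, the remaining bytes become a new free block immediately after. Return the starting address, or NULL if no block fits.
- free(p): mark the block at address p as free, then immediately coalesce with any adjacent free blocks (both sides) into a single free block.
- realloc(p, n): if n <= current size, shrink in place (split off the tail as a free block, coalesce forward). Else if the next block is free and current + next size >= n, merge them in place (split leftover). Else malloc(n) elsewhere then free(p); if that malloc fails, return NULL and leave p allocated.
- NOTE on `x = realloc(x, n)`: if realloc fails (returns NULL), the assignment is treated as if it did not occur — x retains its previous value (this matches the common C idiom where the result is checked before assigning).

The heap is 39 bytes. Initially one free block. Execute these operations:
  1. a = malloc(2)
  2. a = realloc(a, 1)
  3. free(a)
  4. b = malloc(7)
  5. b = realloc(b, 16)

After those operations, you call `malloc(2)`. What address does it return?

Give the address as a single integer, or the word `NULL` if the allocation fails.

Op 1: a = malloc(2) -> a = 0; heap: [0-1 ALLOC][2-38 FREE]
Op 2: a = realloc(a, 1) -> a = 0; heap: [0-0 ALLOC][1-38 FREE]
Op 3: free(a) -> (freed a); heap: [0-38 FREE]
Op 4: b = malloc(7) -> b = 0; heap: [0-6 ALLOC][7-38 FREE]
Op 5: b = realloc(b, 16) -> b = 0; heap: [0-15 ALLOC][16-38 FREE]
malloc(2): first-fit scan over [0-15 ALLOC][16-38 FREE] -> 16

Answer: 16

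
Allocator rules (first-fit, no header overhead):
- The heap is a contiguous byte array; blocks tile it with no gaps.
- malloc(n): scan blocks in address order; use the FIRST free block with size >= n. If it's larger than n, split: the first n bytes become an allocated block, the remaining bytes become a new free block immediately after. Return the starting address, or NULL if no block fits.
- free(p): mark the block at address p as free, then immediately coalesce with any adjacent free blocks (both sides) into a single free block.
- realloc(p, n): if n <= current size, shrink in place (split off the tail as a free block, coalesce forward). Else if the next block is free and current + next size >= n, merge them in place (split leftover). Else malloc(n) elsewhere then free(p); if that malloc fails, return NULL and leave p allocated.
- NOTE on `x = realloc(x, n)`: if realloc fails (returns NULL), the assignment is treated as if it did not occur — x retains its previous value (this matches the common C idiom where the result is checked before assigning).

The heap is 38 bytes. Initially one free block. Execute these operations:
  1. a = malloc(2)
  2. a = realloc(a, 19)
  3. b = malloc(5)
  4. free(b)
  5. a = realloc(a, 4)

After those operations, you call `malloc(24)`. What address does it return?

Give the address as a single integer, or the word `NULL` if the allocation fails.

Op 1: a = malloc(2) -> a = 0; heap: [0-1 ALLOC][2-37 FREE]
Op 2: a = realloc(a, 19) -> a = 0; heap: [0-18 ALLOC][19-37 FREE]
Op 3: b = malloc(5) -> b = 19; heap: [0-18 ALLOC][19-23 ALLOC][24-37 FREE]
Op 4: free(b) -> (freed b); heap: [0-18 ALLOC][19-37 FREE]
Op 5: a = realloc(a, 4) -> a = 0; heap: [0-3 ALLOC][4-37 FREE]
malloc(24): first-fit scan over [0-3 ALLOC][4-37 FREE] -> 4

Answer: 4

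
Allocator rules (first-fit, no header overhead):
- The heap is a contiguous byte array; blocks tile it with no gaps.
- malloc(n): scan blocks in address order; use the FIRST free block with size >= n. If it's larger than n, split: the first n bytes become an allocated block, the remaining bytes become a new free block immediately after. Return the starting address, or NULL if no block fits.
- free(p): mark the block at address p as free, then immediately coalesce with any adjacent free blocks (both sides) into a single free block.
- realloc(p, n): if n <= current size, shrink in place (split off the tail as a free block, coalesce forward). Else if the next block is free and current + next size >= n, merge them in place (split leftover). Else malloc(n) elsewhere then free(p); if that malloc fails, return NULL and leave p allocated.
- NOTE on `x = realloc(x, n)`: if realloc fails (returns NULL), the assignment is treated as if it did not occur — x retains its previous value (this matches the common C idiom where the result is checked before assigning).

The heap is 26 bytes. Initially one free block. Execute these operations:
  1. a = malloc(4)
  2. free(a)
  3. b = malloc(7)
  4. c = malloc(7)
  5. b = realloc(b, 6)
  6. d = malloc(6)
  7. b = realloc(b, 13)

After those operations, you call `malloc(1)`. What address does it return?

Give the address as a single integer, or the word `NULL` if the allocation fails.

Op 1: a = malloc(4) -> a = 0; heap: [0-3 ALLOC][4-25 FREE]
Op 2: free(a) -> (freed a); heap: [0-25 FREE]
Op 3: b = malloc(7) -> b = 0; heap: [0-6 ALLOC][7-25 FREE]
Op 4: c = malloc(7) -> c = 7; heap: [0-6 ALLOC][7-13 ALLOC][14-25 FREE]
Op 5: b = realloc(b, 6) -> b = 0; heap: [0-5 ALLOC][6-6 FREE][7-13 ALLOC][14-25 FREE]
Op 6: d = malloc(6) -> d = 14; heap: [0-5 ALLOC][6-6 FREE][7-13 ALLOC][14-19 ALLOC][20-25 FREE]
Op 7: b = realloc(b, 13) -> NULL (b unchanged); heap: [0-5 ALLOC][6-6 FREE][7-13 ALLOC][14-19 ALLOC][20-25 FREE]
malloc(1): first-fit scan over [0-5 ALLOC][6-6 FREE][7-13 ALLOC][14-19 ALLOC][20-25 FREE] -> 6

Answer: 6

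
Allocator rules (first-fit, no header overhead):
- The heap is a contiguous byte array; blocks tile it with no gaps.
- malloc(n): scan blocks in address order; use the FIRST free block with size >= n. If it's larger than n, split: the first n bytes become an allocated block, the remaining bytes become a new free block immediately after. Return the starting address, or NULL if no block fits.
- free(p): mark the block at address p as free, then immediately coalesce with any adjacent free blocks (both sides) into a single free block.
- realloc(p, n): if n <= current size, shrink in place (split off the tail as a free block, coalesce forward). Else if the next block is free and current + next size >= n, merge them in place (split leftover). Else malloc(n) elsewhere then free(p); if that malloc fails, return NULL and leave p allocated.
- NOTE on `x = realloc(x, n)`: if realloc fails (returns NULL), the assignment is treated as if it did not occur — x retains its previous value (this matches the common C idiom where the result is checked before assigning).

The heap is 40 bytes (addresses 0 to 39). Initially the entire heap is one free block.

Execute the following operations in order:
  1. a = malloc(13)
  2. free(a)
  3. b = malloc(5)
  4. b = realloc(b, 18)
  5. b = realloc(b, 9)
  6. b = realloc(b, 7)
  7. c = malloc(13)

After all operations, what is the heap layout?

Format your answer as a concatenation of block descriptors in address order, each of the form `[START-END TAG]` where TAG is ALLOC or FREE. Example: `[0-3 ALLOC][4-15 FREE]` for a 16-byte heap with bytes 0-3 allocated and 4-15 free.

Op 1: a = malloc(13) -> a = 0; heap: [0-12 ALLOC][13-39 FREE]
Op 2: free(a) -> (freed a); heap: [0-39 FREE]
Op 3: b = malloc(5) -> b = 0; heap: [0-4 ALLOC][5-39 FREE]
Op 4: b = realloc(b, 18) -> b = 0; heap: [0-17 ALLOC][18-39 FREE]
Op 5: b = realloc(b, 9) -> b = 0; heap: [0-8 ALLOC][9-39 FREE]
Op 6: b = realloc(b, 7) -> b = 0; heap: [0-6 ALLOC][7-39 FREE]
Op 7: c = malloc(13) -> c = 7; heap: [0-6 ALLOC][7-19 ALLOC][20-39 FREE]

Answer: [0-6 ALLOC][7-19 ALLOC][20-39 FREE]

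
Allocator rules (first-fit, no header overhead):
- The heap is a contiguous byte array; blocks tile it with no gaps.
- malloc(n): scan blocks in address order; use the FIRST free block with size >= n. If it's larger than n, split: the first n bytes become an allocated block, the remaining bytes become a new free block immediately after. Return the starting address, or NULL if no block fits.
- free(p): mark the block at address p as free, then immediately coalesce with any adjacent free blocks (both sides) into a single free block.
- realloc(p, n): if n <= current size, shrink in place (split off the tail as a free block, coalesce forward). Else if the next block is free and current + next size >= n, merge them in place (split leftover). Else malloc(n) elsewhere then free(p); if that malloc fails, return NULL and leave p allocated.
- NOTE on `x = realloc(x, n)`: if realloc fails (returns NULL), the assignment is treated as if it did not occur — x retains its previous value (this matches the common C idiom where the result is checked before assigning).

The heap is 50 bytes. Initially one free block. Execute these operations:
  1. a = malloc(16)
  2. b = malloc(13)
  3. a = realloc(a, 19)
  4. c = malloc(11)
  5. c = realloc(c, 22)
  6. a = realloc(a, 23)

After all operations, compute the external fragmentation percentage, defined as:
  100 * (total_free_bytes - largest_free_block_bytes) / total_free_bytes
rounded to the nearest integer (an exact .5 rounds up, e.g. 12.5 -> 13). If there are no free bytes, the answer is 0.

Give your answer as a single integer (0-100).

Op 1: a = malloc(16) -> a = 0; heap: [0-15 ALLOC][16-49 FREE]
Op 2: b = malloc(13) -> b = 16; heap: [0-15 ALLOC][16-28 ALLOC][29-49 FREE]
Op 3: a = realloc(a, 19) -> a = 29; heap: [0-15 FREE][16-28 ALLOC][29-47 ALLOC][48-49 FREE]
Op 4: c = malloc(11) -> c = 0; heap: [0-10 ALLOC][11-15 FREE][16-28 ALLOC][29-47 ALLOC][48-49 FREE]
Op 5: c = realloc(c, 22) -> NULL (c unchanged); heap: [0-10 ALLOC][11-15 FREE][16-28 ALLOC][29-47 ALLOC][48-49 FREE]
Op 6: a = realloc(a, 23) -> NULL (a unchanged); heap: [0-10 ALLOC][11-15 FREE][16-28 ALLOC][29-47 ALLOC][48-49 FREE]
Free blocks: [5 2] total_free=7 largest=5 -> 100*(7-5)/7 = 200/7 ≈ 28.571 -> rounds to 29

Answer: 29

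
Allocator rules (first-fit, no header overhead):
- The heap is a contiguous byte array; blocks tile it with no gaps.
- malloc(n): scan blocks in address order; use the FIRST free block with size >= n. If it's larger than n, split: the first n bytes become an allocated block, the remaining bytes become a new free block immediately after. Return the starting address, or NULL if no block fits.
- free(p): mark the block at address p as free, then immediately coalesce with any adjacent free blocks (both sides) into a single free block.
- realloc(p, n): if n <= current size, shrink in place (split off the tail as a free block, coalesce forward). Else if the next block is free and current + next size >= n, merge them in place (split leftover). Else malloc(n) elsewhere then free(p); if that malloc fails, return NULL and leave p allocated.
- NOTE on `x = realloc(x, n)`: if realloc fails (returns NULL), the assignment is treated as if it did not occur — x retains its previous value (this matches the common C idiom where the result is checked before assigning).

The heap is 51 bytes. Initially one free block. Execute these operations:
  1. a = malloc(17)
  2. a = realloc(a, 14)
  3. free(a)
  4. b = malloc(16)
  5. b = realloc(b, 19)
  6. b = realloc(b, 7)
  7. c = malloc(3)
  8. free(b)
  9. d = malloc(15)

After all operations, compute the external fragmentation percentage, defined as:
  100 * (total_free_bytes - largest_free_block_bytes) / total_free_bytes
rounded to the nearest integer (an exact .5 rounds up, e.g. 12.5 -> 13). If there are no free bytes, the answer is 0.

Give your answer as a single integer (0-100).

Op 1: a = malloc(17) -> a = 0; heap: [0-16 ALLOC][17-50 FREE]
Op 2: a = realloc(a, 14) -> a = 0; heap: [0-13 ALLOC][14-50 FREE]
Op 3: free(a) -> (freed a); heap: [0-50 FREE]
Op 4: b = malloc(16) -> b = 0; heap: [0-15 ALLOC][16-50 FREE]
Op 5: b = realloc(b, 19) -> b = 0; heap: [0-18 ALLOC][19-50 FREE]
Op 6: b = realloc(b, 7) -> b = 0; heap: [0-6 ALLOC][7-50 FREE]
Op 7: c = malloc(3) -> c = 7; heap: [0-6 ALLOC][7-9 ALLOC][10-50 FREE]
Op 8: free(b) -> (freed b); heap: [0-6 FREE][7-9 ALLOC][10-50 FREE]
Op 9: d = malloc(15) -> d = 10; heap: [0-6 FREE][7-9 ALLOC][10-24 ALLOC][25-50 FREE]
Free blocks: [7 26] total_free=33 largest=26 -> 100*(33-26)/33 = 700/33 ≈ 21.212 -> rounds to 21

Answer: 21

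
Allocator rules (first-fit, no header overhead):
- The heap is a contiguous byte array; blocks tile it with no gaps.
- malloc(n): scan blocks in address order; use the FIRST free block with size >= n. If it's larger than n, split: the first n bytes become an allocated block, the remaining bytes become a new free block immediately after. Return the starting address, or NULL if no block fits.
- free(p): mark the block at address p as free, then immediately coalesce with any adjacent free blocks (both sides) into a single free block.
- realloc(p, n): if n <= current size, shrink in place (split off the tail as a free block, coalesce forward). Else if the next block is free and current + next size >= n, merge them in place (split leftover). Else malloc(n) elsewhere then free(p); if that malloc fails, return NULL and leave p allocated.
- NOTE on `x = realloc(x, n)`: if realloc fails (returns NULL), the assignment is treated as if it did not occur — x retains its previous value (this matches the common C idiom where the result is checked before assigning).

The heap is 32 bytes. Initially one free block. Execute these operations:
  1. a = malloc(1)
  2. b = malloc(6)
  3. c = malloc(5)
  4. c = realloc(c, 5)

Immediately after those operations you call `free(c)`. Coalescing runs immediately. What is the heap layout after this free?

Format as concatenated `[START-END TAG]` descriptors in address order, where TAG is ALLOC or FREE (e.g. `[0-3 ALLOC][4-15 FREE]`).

Answer: [0-0 ALLOC][1-6 ALLOC][7-31 FREE]

Derivation:
Op 1: a = malloc(1) -> a = 0; heap: [0-0 ALLOC][1-31 FREE]
Op 2: b = malloc(6) -> b = 1; heap: [0-0 ALLOC][1-6 ALLOC][7-31 FREE]
Op 3: c = malloc(5) -> c = 7; heap: [0-0 ALLOC][1-6 ALLOC][7-11 ALLOC][12-31 FREE]
Op 4: c = realloc(c, 5) -> c = 7; heap: [0-0 ALLOC][1-6 ALLOC][7-11 ALLOC][12-31 FREE]
free(c): c = 7 -> block [7-11 ALLOC]; mark free, coalesce with adjacent free neighbors -> [0-0 ALLOC][1-6 ALLOC][7-31 FREE]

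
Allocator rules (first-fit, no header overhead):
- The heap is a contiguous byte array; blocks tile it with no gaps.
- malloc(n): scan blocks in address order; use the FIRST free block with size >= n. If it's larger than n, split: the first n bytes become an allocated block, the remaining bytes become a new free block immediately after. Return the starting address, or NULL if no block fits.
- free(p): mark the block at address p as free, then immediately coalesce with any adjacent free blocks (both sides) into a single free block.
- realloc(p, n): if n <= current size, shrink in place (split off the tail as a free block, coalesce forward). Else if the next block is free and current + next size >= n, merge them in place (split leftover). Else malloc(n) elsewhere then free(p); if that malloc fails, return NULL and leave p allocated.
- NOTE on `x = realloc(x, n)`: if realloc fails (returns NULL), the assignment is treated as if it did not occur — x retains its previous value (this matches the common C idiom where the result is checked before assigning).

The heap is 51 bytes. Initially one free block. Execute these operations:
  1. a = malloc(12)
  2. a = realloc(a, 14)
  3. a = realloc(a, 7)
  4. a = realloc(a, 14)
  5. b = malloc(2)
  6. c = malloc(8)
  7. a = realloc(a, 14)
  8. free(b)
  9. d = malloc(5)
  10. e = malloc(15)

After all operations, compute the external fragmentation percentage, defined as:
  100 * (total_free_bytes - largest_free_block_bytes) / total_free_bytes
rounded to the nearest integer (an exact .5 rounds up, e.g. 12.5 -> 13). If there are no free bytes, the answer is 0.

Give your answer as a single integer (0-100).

Answer: 22

Derivation:
Op 1: a = malloc(12) -> a = 0; heap: [0-11 ALLOC][12-50 FREE]
Op 2: a = realloc(a, 14) -> a = 0; heap: [0-13 ALLOC][14-50 FREE]
Op 3: a = realloc(a, 7) -> a = 0; heap: [0-6 ALLOC][7-50 FREE]
Op 4: a = realloc(a, 14) -> a = 0; heap: [0-13 ALLOC][14-50 FREE]
Op 5: b = malloc(2) -> b = 14; heap: [0-13 ALLOC][14-15 ALLOC][16-50 FREE]
Op 6: c = malloc(8) -> c = 16; heap: [0-13 ALLOC][14-15 ALLOC][16-23 ALLOC][24-50 FREE]
Op 7: a = realloc(a, 14) -> a = 0; heap: [0-13 ALLOC][14-15 ALLOC][16-23 ALLOC][24-50 FREE]
Op 8: free(b) -> (freed b); heap: [0-13 ALLOC][14-15 FREE][16-23 ALLOC][24-50 FREE]
Op 9: d = malloc(5) -> d = 24; heap: [0-13 ALLOC][14-15 FREE][16-23 ALLOC][24-28 ALLOC][29-50 FREE]
Op 10: e = malloc(15) -> e = 29; heap: [0-13 ALLOC][14-15 FREE][16-23 ALLOC][24-28 ALLOC][29-43 ALLOC][44-50 FREE]
Free blocks: [2 7] total_free=9 largest=7 -> 100*(9-7)/9 = 200/9 ≈ 22.222 -> rounds to 22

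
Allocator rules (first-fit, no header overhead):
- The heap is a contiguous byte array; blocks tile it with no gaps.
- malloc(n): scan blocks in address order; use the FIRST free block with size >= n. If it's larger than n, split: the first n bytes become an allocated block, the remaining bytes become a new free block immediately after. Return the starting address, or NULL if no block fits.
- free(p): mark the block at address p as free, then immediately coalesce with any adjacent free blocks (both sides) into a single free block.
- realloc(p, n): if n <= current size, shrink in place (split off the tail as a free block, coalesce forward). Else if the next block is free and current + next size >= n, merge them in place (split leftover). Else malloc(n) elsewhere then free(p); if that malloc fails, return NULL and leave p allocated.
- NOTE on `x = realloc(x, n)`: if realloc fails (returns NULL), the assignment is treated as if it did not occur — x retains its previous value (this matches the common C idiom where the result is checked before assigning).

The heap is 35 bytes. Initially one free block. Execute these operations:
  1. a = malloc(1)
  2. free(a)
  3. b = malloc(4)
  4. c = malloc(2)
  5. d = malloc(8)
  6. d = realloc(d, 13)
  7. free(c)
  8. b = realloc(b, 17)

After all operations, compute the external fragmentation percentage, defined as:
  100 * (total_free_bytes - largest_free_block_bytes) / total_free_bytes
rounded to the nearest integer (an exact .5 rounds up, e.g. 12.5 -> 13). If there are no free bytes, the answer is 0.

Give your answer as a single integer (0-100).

Op 1: a = malloc(1) -> a = 0; heap: [0-0 ALLOC][1-34 FREE]
Op 2: free(a) -> (freed a); heap: [0-34 FREE]
Op 3: b = malloc(4) -> b = 0; heap: [0-3 ALLOC][4-34 FREE]
Op 4: c = malloc(2) -> c = 4; heap: [0-3 ALLOC][4-5 ALLOC][6-34 FREE]
Op 5: d = malloc(8) -> d = 6; heap: [0-3 ALLOC][4-5 ALLOC][6-13 ALLOC][14-34 FREE]
Op 6: d = realloc(d, 13) -> d = 6; heap: [0-3 ALLOC][4-5 ALLOC][6-18 ALLOC][19-34 FREE]
Op 7: free(c) -> (freed c); heap: [0-3 ALLOC][4-5 FREE][6-18 ALLOC][19-34 FREE]
Op 8: b = realloc(b, 17) -> NULL (b unchanged); heap: [0-3 ALLOC][4-5 FREE][6-18 ALLOC][19-34 FREE]
Free blocks: [2 16] total_free=18 largest=16 -> 100*(18-16)/18 = 200/18 ≈ 11.111 -> rounds to 11

Answer: 11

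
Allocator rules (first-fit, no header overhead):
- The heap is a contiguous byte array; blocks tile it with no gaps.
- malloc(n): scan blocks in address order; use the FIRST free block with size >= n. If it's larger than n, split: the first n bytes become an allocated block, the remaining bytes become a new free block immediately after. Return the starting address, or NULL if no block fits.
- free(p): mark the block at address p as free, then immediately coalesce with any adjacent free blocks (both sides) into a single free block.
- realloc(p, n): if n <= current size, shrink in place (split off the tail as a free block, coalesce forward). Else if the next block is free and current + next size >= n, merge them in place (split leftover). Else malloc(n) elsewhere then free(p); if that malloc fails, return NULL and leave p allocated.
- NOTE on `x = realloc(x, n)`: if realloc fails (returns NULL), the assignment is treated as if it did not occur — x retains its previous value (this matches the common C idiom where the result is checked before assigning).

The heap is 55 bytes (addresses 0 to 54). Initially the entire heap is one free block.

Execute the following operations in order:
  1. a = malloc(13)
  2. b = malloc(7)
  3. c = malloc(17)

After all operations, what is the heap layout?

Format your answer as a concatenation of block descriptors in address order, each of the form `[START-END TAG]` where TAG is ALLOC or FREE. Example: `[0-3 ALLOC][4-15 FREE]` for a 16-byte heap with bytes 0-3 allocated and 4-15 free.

Answer: [0-12 ALLOC][13-19 ALLOC][20-36 ALLOC][37-54 FREE]

Derivation:
Op 1: a = malloc(13) -> a = 0; heap: [0-12 ALLOC][13-54 FREE]
Op 2: b = malloc(7) -> b = 13; heap: [0-12 ALLOC][13-19 ALLOC][20-54 FREE]
Op 3: c = malloc(17) -> c = 20; heap: [0-12 ALLOC][13-19 ALLOC][20-36 ALLOC][37-54 FREE]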